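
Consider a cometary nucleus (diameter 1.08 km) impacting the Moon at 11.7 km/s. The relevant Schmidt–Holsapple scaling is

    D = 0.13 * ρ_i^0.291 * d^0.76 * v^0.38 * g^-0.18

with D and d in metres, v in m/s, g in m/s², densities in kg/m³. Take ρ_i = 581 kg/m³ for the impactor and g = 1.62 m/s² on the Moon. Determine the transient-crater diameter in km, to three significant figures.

In SI units: d = 1080 m, v = 11700 m/s.
ρ_i^0.291 = 581^0.291 = 6.373
d^0.76 = 1080^0.76 = 202.0
v^0.38 = 11700^0.38 = 35.15
g^-0.18 = 1.62^-0.18 = 0.9168
D = 0.13 × 6.373 × 202.0 × 35.15 × 0.9168 = 5393 m
   = 5.393 km

D ≈ 5.39 km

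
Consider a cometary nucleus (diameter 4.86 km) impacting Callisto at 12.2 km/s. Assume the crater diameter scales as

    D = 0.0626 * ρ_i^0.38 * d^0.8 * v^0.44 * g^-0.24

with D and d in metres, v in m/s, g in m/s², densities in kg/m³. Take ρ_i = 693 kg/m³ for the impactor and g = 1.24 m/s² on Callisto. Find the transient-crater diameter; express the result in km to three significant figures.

In SI units: d = 4860 m, v = 12200 m/s.
ρ_i^0.38 = 693^0.38 = 12.01
d^0.8 = 4860^0.8 = 889.8
v^0.44 = 12200^0.44 = 62.81
g^-0.24 = 1.24^-0.24 = 0.9497
D = 0.0626 × 12.01 × 889.8 × 62.81 × 0.9497 = 39905 m
   = 39.90 km

D ≈ 39.9 km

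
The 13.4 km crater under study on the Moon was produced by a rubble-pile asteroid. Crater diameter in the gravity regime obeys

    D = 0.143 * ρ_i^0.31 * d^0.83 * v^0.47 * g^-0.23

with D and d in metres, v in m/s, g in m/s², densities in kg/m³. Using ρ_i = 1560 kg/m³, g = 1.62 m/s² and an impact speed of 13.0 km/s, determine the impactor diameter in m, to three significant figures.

Rearranging for d: d = [D / (0.143 · 1560^0.31 · 13000^0.47 · 1.62^-0.23)]^(1/0.83).
D = 13400 m.
1560^0.31 = 9.769
13000^0.47 = 85.81
1.62^-0.23 = 0.8950
Denominator = 0.143 × 9.769 × 85.81 × 0.8950 = 107.3
D / 107.3 = 13400 / 107.3 = 124.9
d = 124.9^(1/0.83) = 124.9^1.2048 = 335.7 m

d ≈ 336 m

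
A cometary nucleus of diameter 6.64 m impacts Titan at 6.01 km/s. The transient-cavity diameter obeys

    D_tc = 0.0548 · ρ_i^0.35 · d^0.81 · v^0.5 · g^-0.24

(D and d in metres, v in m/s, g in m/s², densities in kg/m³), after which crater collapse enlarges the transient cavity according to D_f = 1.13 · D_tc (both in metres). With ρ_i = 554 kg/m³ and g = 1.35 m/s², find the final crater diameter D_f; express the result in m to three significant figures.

D_f ≈ 189 m

v = 6010 m/s.
ρ_i^0.35 = 554^0.35 = 9.125
d^0.81 = 6.64^0.81 = 4.634
v^0.5 = 6010^0.5 = 77.52
g^-0.24 = 1.35^-0.24 = 0.9305
D_tc = 0.0548 × 9.125 × 4.634 × 77.52 × 0.9305 = 167.1 m
D_f = 1.13 × 167.1 = 188.8 m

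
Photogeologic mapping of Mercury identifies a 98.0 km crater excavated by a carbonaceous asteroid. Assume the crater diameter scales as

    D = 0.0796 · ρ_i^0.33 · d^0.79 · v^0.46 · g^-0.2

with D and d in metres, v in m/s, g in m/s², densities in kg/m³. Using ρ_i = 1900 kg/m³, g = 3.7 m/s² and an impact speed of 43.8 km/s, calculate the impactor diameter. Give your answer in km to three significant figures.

Rearranging for d: d = [D / (0.0796 · 1900^0.33 · 43800^0.46 · 3.7^-0.2)]^(1/0.79).
D = 98000 m.
1900^0.33 = 12.08
43800^0.46 = 136.5
3.7^-0.2 = 0.7698
Denominator = 0.0796 × 12.08 × 136.5 × 0.7698 = 101.0
D / 101.0 = 98000 / 101.0 = 970.3
d = 970.3^(1/0.79) = 970.3^1.2658 = 6037 m

d ≈ 6.04 km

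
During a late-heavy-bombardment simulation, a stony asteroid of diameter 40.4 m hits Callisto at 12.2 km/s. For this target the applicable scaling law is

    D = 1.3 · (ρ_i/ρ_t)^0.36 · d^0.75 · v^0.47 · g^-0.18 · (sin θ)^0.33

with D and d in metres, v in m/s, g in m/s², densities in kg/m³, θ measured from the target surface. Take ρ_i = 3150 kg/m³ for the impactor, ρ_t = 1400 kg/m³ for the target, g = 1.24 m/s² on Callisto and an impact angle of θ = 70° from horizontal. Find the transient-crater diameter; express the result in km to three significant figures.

D ≈ 2.19 km

In SI units: v = 12200 m/s.
(ρ_i/ρ_t)^0.36 = (3150/1400)^0.36 = 1.339
d^0.75 = 40.4^0.75 = 16.02
v^0.47 = 12200^0.47 = 83.29
g^-0.18 = 1.24^-0.18 = 0.9620
(sin 70°)^0.33 = 0.9397^0.33 = 0.9797
D = 1.3 × 1.339 × 16.02 × 83.29 × 0.9620 × 0.9797 = 2189 m
   = 2.189 km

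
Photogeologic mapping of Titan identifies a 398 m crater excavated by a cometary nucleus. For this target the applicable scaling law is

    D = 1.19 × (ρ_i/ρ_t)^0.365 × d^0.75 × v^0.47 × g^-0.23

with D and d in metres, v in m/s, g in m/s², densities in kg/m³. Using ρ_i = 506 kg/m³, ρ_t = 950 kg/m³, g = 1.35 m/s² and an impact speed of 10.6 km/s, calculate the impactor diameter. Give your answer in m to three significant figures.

d ≈ 10.4 m

Rearranging for d: d = [D / (1.19 · (506/950)^0.365 · 10600^0.47 · 1.35^-0.23)]^(1/0.75).
(506/950)^0.365 = 0.7946
10600^0.47 = 77.96
1.35^-0.23 = 0.9333
Denominator = 1.19 × 0.7946 × 77.96 × 0.9333 = 68.80
D / 68.80 = 398 / 68.80 = 5.785
d = 5.785^(1/0.75) = 5.785^1.3333 = 10.38 m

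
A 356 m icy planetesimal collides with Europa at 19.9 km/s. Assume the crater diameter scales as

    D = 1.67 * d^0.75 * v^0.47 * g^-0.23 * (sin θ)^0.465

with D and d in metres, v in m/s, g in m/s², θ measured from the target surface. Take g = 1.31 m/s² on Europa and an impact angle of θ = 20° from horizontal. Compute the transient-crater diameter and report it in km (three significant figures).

In SI units: v = 19900 m/s.
d^0.75 = 356^0.75 = 81.96
v^0.47 = 19900^0.47 = 104.8
g^-0.23 = 1.31^-0.23 = 0.9398
(sin 20°)^0.465 = 0.3420^0.465 = 0.6072
D = 1.67 × 81.96 × 104.8 × 0.9398 × 0.6072 = 8186 m
   = 8.186 km

D ≈ 8.19 km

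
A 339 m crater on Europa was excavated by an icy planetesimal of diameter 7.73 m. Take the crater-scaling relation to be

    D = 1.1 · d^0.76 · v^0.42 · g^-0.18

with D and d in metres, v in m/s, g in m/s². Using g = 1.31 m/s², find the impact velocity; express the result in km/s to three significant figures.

v ≈ 23.4 km/s

Rearranging for v: v = [D / (1.1 · 7.73^0.76 · 1.31^-0.18)]^(1/0.42).
7.73^0.76 = 4.732
1.31^-0.18 = 0.9526
Denominator = 1.1 × 4.732 × 0.9526 = 4.958
D / 4.958 = 339 / 4.958 = 68.37
v = 68.37^(1/0.42) = 68.37^2.381 = 23378 m/s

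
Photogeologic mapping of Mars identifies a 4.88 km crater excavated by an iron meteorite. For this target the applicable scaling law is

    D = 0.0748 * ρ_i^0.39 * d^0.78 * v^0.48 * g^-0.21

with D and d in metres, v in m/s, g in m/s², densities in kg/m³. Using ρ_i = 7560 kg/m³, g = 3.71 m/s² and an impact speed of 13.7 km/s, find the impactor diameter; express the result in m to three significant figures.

Rearranging for d: d = [D / (0.0748 · 7560^0.39 · 13700^0.48 · 3.71^-0.21)]^(1/0.78).
D = 4880 m.
7560^0.39 = 32.56
13700^0.48 = 96.74
3.71^-0.21 = 0.7593
Denominator = 0.0748 × 32.56 × 96.74 × 0.7593 = 178.9
D / 178.9 = 4880 / 178.9 = 27.28
d = 27.28^(1/0.78) = 27.28^1.2821 = 69.33 m

d ≈ 69.3 m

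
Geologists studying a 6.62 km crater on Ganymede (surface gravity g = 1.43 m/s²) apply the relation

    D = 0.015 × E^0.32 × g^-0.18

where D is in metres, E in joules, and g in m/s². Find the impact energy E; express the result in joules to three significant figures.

E ≈ 5.34 × 10^17 J

Rearranging: E = [D / (0.015 · g^-0.18)]^(1/0.32).
D = 6620 m.
g^-0.18 = 1.43^-0.18 = 0.9376
D / (0.015 × 0.9376) = 6620 / (0.01406) = 4.708 × 10^5
E = (4.708 × 10^5)^3.125 = 5.341 × 10^17 J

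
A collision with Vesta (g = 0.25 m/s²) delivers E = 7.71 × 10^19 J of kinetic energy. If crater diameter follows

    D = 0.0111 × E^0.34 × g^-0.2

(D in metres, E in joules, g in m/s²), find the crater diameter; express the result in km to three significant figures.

E^0.34 = (7.71 × 10^19)^0.34 = 5.776 × 10^6
g^-0.2 = 0.25^-0.2 = 1.320
D = 0.0111 × 5.776 × 10^6 × 1.320 = 84630 m
   = 84.63 km

D ≈ 84.6 km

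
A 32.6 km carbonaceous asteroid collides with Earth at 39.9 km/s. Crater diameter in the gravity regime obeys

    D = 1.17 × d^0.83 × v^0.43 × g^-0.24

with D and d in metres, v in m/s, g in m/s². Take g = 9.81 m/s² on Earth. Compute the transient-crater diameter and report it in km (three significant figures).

D ≈ 359 km

In SI units: d = 32600 m, v = 39900 m/s.
d^0.83 = 32600^0.83 = 5571
v^0.43 = 39900^0.43 = 95.15
g^-0.24 = 9.81^-0.24 = 0.5781
D = 1.17 × 5571 × 95.15 × 0.5781 = 3.585 × 10^5 m
   = 358.5 km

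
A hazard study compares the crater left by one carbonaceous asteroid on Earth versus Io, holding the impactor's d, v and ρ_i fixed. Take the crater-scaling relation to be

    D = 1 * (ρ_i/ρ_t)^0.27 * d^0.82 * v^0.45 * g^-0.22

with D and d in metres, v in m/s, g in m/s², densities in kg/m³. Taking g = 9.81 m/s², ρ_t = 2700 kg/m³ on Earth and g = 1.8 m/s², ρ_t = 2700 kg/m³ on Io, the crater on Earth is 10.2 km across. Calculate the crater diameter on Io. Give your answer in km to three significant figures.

D ≈ 14.8 km

The impactor-only factors (d, v, ρ_i) cancel in the ratio, leaving D_Io/D_Earth = (g_Io/g_Earth)^-0.22 · (ρ_t,Earth/ρ_t,Io)^0.27.
(1.8/9.81)^-0.22 = 0.1835^-0.22 = 1.452
(2700/2700)^0.27 = 1.000^0.27 = 1.000
Ratio = 1.452 × 1.000 = 1.452
D_Io = 1.452 × 10.2 km = 14.8 km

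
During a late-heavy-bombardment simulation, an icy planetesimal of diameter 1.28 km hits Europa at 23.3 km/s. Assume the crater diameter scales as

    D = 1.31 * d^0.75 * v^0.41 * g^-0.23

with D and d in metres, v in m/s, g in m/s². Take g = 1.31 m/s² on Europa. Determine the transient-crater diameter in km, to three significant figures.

D ≈ 16.3 km

In SI units: d = 1280 m, v = 23300 m/s.
d^0.75 = 1280^0.75 = 214.0
v^0.41 = 23300^0.41 = 61.75
g^-0.23 = 1.31^-0.23 = 0.9398
D = 1.31 × 214.0 × 61.75 × 0.9398 = 16269 m
   = 16.27 km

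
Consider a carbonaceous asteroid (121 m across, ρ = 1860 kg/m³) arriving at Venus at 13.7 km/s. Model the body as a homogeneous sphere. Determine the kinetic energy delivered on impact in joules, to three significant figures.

v = 13700 m/s.
Mass m = (π/6) ρ d³ = (π/6) × 1860 × (121)³ = 1.725 × 10^9 kg
E = ½ m v² = 0.5 × 1.725 × 10^9 × (13700)² = 1.619 × 10^17 J

E ≈ 1.62 × 10^17 J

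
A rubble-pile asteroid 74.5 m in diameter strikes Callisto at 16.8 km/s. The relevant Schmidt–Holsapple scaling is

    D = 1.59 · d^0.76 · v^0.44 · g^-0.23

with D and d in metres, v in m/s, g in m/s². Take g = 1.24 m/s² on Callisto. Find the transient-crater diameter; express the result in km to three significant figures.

In SI units: v = 16800 m/s.
d^0.76 = 74.5^0.76 = 26.48
v^0.44 = 16800^0.44 = 72.30
g^-0.23 = 1.24^-0.23 = 0.9517
D = 1.59 × 26.48 × 72.30 × 0.9517 = 2897 m
   = 2.897 km

D ≈ 2.90 km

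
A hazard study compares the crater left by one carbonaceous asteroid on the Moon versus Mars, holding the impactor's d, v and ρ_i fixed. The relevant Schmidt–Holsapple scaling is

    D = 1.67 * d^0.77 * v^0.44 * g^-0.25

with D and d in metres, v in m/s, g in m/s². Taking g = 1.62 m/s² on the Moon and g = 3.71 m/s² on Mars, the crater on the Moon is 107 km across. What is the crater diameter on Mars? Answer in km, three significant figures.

All impactor-dependent factors cancel in the ratio, leaving D_Mars/D_Moon = (g_Mars/g_Moon)^-0.25.
(3.71/1.62)^-0.25 = 2.290^-0.25 = 0.8129
D_Mars = 0.8129 × 107 km = 87.0 km

D ≈ 87.0 km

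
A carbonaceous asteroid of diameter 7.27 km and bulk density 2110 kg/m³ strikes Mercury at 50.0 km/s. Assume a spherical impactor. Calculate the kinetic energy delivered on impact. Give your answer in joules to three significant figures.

d = 7270 m; v = 50000 m/s.
Mass m = (π/6) ρ d³ = (π/6) × 2110 × (7270)³ = 4.245 × 10^14 kg
E = ½ m v² = 0.5 × 4.245 × 10^14 × (50000)² = 5.306 × 10^23 J

E ≈ 5.31 × 10^23 J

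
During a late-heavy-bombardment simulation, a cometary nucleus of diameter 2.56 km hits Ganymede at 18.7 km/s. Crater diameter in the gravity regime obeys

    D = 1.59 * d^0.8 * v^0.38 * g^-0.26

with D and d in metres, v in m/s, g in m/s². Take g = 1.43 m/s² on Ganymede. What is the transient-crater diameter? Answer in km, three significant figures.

In SI units: d = 2560 m, v = 18700 m/s.
d^0.8 = 2560^0.8 = 532.8
v^0.38 = 18700^0.38 = 42.00
g^-0.26 = 1.43^-0.26 = 0.9112
D = 1.59 × 532.8 × 42.00 × 0.9112 = 32421 m
   = 32.42 km

D ≈ 32.4 km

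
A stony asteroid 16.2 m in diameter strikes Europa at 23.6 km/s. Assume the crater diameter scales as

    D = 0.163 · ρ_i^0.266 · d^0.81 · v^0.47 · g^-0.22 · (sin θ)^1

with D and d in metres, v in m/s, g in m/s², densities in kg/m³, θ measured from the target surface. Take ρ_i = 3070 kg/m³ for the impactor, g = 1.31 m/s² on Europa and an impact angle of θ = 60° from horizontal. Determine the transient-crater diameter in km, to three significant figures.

D ≈ 1.22 km

In SI units: v = 23600 m/s.
ρ_i^0.266 = 3070^0.266 = 8.464
d^0.81 = 16.2^0.81 = 9.543
v^0.47 = 23600^0.47 = 113.6
g^-0.22 = 1.31^-0.22 = 0.9423
(sin 60°)^1 = 0.8660^1 = 0.8660
D = 0.163 × 8.464 × 9.543 × 113.6 × 0.9423 × 0.8660 = 1220 m
   = 1.220 km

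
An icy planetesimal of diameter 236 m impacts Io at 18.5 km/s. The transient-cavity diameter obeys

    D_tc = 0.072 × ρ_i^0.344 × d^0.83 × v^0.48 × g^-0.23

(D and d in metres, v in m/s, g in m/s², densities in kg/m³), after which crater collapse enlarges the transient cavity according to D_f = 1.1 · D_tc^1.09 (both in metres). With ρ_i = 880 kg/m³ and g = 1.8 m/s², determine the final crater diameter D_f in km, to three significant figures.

D_f ≈ 16.4 km

v = 18500 m/s.
ρ_i^0.344 = 880^0.344 = 10.30
d^0.83 = 236^0.83 = 93.22
v^0.48 = 18500^0.48 = 111.7
g^-0.23 = 1.8^-0.23 = 0.8735
D_tc = 0.072 × 10.30 × 93.22 × 111.7 × 0.8735 = 6745 m
D_f = 1.1 × (6745)^1.09 = 16405 m
     = 16.41 km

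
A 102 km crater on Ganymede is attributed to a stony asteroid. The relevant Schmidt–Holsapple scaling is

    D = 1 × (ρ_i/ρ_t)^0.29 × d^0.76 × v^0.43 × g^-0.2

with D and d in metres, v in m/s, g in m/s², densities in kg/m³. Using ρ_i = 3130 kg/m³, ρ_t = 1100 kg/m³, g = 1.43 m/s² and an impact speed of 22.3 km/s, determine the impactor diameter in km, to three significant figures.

d ≈ 9.95 km

Rearranging for d: d = [D / (1 · (3130/1100)^0.29 · 22300^0.43 · 1.43^-0.2)]^(1/0.76).
D = 102000 m.
(3130/1100)^0.29 = 1.354
22300^0.43 = 74.09
1.43^-0.2 = 0.9310
Denominator = 1 × 1.354 × 74.09 × 0.9310 = 93.40
D / 93.40 = 102000 / 93.40 = 1092
d = 1092^(1/0.76) = 1092^1.3158 = 9947 m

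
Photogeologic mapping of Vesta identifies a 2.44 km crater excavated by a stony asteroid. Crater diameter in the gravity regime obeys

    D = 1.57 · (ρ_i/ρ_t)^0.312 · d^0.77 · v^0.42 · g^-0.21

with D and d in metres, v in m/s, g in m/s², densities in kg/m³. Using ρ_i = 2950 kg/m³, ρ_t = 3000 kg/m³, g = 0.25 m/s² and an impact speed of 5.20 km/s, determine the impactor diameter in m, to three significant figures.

d ≈ 90.5 m

Rearranging for d: d = [D / (1.57 · (2950/3000)^0.312 · 5200^0.42 · 0.25^-0.21)]^(1/0.77).
D = 2440 m.
(2950/3000)^0.312 = 0.9948
5200^0.42 = 36.37
0.25^-0.21 = 1.338
Denominator = 1.57 × 0.9948 × 36.37 × 1.338 = 76.00
D / 76.00 = 2440 / 76.00 = 32.11
d = 32.11^(1/0.77) = 32.11^1.2987 = 90.51 m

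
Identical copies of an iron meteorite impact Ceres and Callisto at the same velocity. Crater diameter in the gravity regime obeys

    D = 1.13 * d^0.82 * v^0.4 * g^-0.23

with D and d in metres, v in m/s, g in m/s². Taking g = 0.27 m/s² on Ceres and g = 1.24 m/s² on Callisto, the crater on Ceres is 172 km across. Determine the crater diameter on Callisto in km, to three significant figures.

D ≈ 121 km

All impactor-dependent factors cancel in the ratio, leaving D_Callisto/D_Ceres = (g_Callisto/g_Ceres)^-0.23.
(1.24/0.27)^-0.23 = 4.593^-0.23 = 0.7042
D_Callisto = 0.7042 × 172 km = 121 km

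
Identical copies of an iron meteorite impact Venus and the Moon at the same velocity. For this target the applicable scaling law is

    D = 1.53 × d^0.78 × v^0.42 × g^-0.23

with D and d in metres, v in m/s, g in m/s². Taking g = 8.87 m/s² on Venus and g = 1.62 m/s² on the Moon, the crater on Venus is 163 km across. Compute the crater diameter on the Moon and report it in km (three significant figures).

D ≈ 241 km

All impactor-dependent factors cancel in the ratio, leaving D_Moon/D_Venus = (g_Moon/g_Venus)^-0.23.
(1.62/8.87)^-0.23 = 0.1826^-0.23 = 1.479
D_Moon = 1.479 × 163 km = 241 km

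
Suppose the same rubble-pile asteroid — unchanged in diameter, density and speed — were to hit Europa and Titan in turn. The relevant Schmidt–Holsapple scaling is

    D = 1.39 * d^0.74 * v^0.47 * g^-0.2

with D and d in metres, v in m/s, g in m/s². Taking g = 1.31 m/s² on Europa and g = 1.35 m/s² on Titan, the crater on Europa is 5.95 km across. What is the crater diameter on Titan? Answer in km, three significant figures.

All impactor-dependent factors cancel in the ratio, leaving D_Titan/D_Europa = (g_Titan/g_Europa)^-0.2.
(1.35/1.31)^-0.2 = 1.031^-0.2 = 0.9939
D_Titan = 0.9939 × 5.95 km = 5.91 km

D ≈ 5.91 km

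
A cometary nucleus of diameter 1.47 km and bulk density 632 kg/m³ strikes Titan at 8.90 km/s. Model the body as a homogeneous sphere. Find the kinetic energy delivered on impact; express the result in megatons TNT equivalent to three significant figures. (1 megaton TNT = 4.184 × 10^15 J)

d = 1470 m; v = 8900 m/s.
Mass m = (π/6) ρ d³ = (π/6) × 632 × (1470)³ = 1.051 × 10^12 kg
E = ½ m v² = 0.5 × 1.051 × 10^12 × (8900)² = 4.162 × 10^19 J
   = 4.162 × 10^19 / 4.184×10^15 = 9947 Mt

E ≈ 9950 Mt TNT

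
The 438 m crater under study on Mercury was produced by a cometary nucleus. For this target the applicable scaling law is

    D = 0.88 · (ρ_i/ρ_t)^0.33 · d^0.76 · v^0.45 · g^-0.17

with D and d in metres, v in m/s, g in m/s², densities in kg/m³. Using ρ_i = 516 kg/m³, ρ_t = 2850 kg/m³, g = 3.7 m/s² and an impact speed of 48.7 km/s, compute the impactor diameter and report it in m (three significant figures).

d ≈ 16.7 m

Rearranging for d: d = [D / (0.88 · (516/2850)^0.33 · 48700^0.45 · 3.7^-0.17)]^(1/0.76).
(516/2850)^0.33 = 0.5690
48700^0.45 = 128.6
3.7^-0.17 = 0.8006
Denominator = 0.88 × 0.5690 × 128.6 × 0.8006 = 51.55
D / 51.55 = 438 / 51.55 = 8.497
d = 8.497^(1/0.76) = 8.497^1.3158 = 16.70 m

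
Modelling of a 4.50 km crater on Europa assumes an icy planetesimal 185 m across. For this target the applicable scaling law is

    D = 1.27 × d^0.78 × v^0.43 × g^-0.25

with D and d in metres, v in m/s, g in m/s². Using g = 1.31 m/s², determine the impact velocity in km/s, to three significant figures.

v ≈ 16.2 km/s

Rearranging for v: v = [D / (1.27 · 185^0.78 · 1.31^-0.25)]^(1/0.43).
D = 4500 m.
185^0.78 = 58.67
1.31^-0.25 = 0.9347
Denominator = 1.27 × 58.67 × 0.9347 = 69.65
D / 69.65 = 4500 / 69.65 = 64.61
v = 64.61^(1/0.43) = 64.61^2.3256 = 16219 m/s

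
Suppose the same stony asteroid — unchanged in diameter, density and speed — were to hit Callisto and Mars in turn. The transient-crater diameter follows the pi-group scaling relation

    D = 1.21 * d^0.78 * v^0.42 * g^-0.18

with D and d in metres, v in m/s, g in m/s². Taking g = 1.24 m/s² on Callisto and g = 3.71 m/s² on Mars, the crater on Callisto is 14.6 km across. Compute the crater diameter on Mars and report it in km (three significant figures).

All impactor-dependent factors cancel in the ratio, leaving D_Mars/D_Callisto = (g_Mars/g_Callisto)^-0.18.
(3.71/1.24)^-0.18 = 2.992^-0.18 = 0.8210
D_Mars = 0.8210 × 14.6 km = 12.0 km

D ≈ 12.0 km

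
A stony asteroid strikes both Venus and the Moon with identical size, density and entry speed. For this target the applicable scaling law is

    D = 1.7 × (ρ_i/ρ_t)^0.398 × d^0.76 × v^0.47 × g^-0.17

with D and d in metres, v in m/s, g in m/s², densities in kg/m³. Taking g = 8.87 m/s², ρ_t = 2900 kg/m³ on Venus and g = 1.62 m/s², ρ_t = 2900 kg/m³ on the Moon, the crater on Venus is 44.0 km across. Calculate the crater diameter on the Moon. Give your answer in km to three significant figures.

D ≈ 58.7 km

The impactor-only factors (d, v, ρ_i) cancel in the ratio, leaving D_Moon/D_Venus = (g_Moon/g_Venus)^-0.17 · (ρ_t,Venus/ρ_t,Moon)^0.398.
(1.62/8.87)^-0.17 = 0.1826^-0.17 = 1.335
(2900/2900)^0.398 = 1.000^0.398 = 1.000
Ratio = 1.335 × 1.000 = 1.335
D_Moon = 1.335 × 44.0 km = 58.7 km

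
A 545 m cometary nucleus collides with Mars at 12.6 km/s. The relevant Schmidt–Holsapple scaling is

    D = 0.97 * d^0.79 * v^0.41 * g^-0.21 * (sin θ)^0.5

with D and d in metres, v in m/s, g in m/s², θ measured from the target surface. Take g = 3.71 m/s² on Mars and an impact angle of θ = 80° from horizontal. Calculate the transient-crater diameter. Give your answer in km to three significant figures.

In SI units: v = 12600 m/s.
d^0.79 = 545^0.79 = 145.1
v^0.41 = 12600^0.41 = 47.99
g^-0.21 = 3.71^-0.21 = 0.7593
(sin 80°)^0.5 = 0.9848^0.5 = 0.9924
D = 0.97 × 145.1 × 47.99 × 0.7593 × 0.9924 = 5090 m
   = 5.090 km

D ≈ 5.09 km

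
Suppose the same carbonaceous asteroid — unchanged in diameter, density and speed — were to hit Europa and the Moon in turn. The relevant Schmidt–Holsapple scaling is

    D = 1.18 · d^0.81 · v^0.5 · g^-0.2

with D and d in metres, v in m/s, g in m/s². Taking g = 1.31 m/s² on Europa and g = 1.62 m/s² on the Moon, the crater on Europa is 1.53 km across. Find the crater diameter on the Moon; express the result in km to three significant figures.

All impactor-dependent factors cancel in the ratio, leaving D_Moon/D_Europa = (g_Moon/g_Europa)^-0.2.
(1.62/1.31)^-0.2 = 1.237^-0.2 = 0.9584
D_Moon = 0.9584 × 1.53 km = 1.47 km

D ≈ 1.47 km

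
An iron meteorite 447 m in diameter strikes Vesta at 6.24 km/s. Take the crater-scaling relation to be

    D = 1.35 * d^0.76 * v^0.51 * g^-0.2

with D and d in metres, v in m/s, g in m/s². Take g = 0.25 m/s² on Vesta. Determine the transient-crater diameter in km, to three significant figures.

In SI units: v = 6240 m/s.
d^0.76 = 447^0.76 = 103.3
v^0.51 = 6240^0.51 = 86.21
g^-0.2 = 0.25^-0.2 = 1.320
D = 1.35 × 103.3 × 86.21 × 1.320 = 15870 m
   = 15.87 km

D ≈ 15.9 km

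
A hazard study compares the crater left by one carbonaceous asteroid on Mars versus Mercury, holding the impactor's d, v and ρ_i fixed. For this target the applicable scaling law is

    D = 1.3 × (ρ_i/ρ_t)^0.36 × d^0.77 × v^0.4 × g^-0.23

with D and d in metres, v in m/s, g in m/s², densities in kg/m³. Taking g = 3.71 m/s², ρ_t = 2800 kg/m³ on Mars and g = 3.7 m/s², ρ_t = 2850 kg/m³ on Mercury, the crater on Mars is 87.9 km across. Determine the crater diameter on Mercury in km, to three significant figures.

D ≈ 87.4 km

The impactor-only factors (d, v, ρ_i) cancel in the ratio, leaving D_Mercury/D_Mars = (g_Mercury/g_Mars)^-0.23 · (ρ_t,Mars/ρ_t,Mercury)^0.36.
(3.7/3.71)^-0.23 = 0.9973^-0.23 = 1.001
(2800/2850)^0.36 = 0.9825^0.36 = 0.9937
Ratio = 1.001 × 0.9937 = 0.9947
D_Mercury = 0.9947 × 87.9 km = 87.4 km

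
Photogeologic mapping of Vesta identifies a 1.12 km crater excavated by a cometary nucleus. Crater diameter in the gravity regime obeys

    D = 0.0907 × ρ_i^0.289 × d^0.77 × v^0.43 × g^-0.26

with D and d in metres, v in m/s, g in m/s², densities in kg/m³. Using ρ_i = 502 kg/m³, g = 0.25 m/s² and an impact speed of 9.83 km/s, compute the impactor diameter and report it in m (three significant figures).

d ≈ 73.7 m

Rearranging for d: d = [D / (0.0907 · 502^0.289 · 9830^0.43 · 0.25^-0.26)]^(1/0.77).
D = 1120 m.
502^0.289 = 6.033
9830^0.43 = 52.10
0.25^-0.26 = 1.434
Denominator = 0.0907 × 6.033 × 52.10 × 1.434 = 40.88
D / 40.88 = 1120 / 40.88 = 27.40
d = 27.40^(1/0.77) = 27.40^1.2987 = 73.66 m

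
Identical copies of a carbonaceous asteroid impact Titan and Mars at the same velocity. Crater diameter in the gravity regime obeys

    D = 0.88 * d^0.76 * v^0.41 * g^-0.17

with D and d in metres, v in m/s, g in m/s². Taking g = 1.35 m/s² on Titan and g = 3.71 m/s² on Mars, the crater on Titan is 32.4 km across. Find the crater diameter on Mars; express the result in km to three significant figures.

All impactor-dependent factors cancel in the ratio, leaving D_Mars/D_Titan = (g_Mars/g_Titan)^-0.17.
(3.71/1.35)^-0.17 = 2.748^-0.17 = 0.8421
D_Mars = 0.8421 × 32.4 km = 27.3 km

D ≈ 27.3 km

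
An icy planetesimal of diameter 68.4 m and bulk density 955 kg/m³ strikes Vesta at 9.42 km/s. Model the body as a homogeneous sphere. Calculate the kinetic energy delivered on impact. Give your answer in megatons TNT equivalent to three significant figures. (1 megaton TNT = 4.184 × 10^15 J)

v = 9420 m/s.
Mass m = (π/6) ρ d³ = (π/6) × 955 × (68.4)³ = 1.600 × 10^8 kg
E = ½ m v² = 0.5 × 1.600 × 10^8 × (9420)² = 7.099 × 10^15 J
   = 7.099 × 10^15 / 4.184×10^15 = 1.697 Mt

E ≈ 1.70 Mt TNT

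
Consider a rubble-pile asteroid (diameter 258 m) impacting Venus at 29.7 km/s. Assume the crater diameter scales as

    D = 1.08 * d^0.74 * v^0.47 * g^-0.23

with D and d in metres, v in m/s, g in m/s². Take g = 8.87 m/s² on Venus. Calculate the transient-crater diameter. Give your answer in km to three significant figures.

D ≈ 5.04 km

In SI units: v = 29700 m/s.
d^0.74 = 258^0.74 = 60.90
v^0.47 = 29700^0.47 = 126.5
g^-0.23 = 8.87^-0.23 = 0.6053
D = 1.08 × 60.90 × 126.5 × 0.6053 = 5036 m
   = 5.036 km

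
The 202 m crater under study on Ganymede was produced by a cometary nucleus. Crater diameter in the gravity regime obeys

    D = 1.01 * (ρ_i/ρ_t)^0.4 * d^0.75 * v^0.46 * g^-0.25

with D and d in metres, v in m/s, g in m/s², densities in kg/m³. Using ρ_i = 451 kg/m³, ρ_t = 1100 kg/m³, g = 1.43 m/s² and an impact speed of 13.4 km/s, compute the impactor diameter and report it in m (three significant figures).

d ≈ 6.24 m

Rearranging for d: d = [D / (1.01 · (451/1100)^0.4 · 13400^0.46 · 1.43^-0.25)]^(1/0.75).
(451/1100)^0.4 = 0.7000
13400^0.46 = 79.15
1.43^-0.25 = 0.9145
Denominator = 1.01 × 0.7000 × 79.15 × 0.9145 = 51.17
D / 51.17 = 202 / 51.17 = 3.948
d = 3.948^(1/0.75) = 3.948^1.3333 = 6.239 m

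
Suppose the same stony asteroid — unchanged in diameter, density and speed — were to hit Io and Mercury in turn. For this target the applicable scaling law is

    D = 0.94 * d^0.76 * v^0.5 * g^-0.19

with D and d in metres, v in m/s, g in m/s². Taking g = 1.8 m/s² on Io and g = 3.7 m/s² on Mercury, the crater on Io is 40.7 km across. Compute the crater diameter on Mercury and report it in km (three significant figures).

D ≈ 35.5 km

All impactor-dependent factors cancel in the ratio, leaving D_Mercury/D_Io = (g_Mercury/g_Io)^-0.19.
(3.7/1.8)^-0.19 = 2.056^-0.19 = 0.8720
D_Mercury = 0.8720 × 40.7 km = 35.5 km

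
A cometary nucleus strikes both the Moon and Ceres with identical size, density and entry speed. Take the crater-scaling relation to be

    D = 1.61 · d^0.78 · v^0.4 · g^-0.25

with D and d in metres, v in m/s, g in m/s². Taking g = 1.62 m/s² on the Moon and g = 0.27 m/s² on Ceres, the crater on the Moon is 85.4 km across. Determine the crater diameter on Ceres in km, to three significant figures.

D ≈ 134 km

All impactor-dependent factors cancel in the ratio, leaving D_Ceres/D_Moon = (g_Ceres/g_Moon)^-0.25.
(0.27/1.62)^-0.25 = 0.1667^-0.25 = 1.565
D_Ceres = 1.565 × 85.4 km = 134 km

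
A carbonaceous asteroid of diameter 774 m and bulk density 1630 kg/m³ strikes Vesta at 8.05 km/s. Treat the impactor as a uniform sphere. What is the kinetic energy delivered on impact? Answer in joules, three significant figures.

v = 8050 m/s.
Mass m = (π/6) ρ d³ = (π/6) × 1630 × (774)³ = 3.957 × 10^11 kg
E = ½ m v² = 0.5 × 3.957 × 10^11 × (8050)² = 1.282 × 10^19 J

E ≈ 1.28 × 10^19 J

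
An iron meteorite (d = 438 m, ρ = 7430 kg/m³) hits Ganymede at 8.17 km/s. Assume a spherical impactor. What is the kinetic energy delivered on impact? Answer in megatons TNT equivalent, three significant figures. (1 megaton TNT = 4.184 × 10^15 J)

v = 8170 m/s.
Mass m = (π/6) ρ d³ = (π/6) × 7430 × (438)³ = 3.269 × 10^11 kg
E = ½ m v² = 0.5 × 3.269 × 10^11 × (8170)² = 1.091 × 10^19 J
   = 1.091 × 10^19 / 4.184×10^15 = 2608 Mt

E ≈ 2610 Mt TNT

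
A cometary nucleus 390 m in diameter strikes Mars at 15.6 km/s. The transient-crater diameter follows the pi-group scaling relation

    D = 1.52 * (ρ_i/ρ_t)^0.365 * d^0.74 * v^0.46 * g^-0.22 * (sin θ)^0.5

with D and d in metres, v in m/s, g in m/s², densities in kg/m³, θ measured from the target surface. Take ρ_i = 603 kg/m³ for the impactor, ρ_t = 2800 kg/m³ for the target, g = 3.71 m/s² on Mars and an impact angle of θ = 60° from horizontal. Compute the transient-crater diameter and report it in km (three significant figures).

In SI units: v = 15600 m/s.
(ρ_i/ρ_t)^0.365 = (603/2800)^0.365 = 0.5710
d^0.74 = 390^0.74 = 82.68
v^0.46 = 15600^0.46 = 84.89
g^-0.22 = 3.71^-0.22 = 0.7494
(sin 60°)^0.5 = 0.8660^0.5 = 0.9306
D = 1.52 × 0.5710 × 82.68 × 84.89 × 0.7494 × 0.9306 = 4248 m
   = 4.248 km

D ≈ 4.25 km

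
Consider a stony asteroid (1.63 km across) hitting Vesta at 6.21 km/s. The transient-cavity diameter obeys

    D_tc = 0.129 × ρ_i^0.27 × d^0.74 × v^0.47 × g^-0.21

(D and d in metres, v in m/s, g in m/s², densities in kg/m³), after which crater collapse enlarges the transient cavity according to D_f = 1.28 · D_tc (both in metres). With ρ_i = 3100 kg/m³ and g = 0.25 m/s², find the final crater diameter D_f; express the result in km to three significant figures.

In SI: d = 1630 m, v = 6210 m/s.
ρ_i^0.27 = 3100^0.27 = 8.763
d^0.74 = 1630^0.74 = 238.2
v^0.47 = 6210^0.47 = 60.64
g^-0.21 = 0.25^-0.21 = 1.338
D_tc = 0.129 × 8.763 × 238.2 × 60.64 × 1.338 = 21850 m
D_f = 1.28 × 21850 = 27968 m
     = 27.97 km

D_f ≈ 28.0 km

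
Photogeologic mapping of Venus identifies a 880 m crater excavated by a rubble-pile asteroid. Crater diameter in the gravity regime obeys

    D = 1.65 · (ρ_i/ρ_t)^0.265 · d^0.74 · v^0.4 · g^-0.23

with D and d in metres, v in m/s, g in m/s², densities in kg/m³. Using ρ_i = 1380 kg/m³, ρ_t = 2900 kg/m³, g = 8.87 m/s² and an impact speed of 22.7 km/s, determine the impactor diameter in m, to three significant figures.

d ≈ 55.0 m

Rearranging for d: d = [D / (1.65 · (1380/2900)^0.265 · 22700^0.4 · 8.87^-0.23)]^(1/0.74).
(1380/2900)^0.265 = 0.8214
22700^0.4 = 55.26
8.87^-0.23 = 0.6053
Denominator = 1.65 × 0.8214 × 55.26 × 0.6053 = 45.33
D / 45.33 = 880 / 45.33 = 19.41
d = 19.41^(1/0.74) = 19.41^1.3514 = 55.03 m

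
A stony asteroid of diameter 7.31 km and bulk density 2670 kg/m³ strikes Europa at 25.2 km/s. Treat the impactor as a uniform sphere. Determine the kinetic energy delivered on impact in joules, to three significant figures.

d = 7310 m; v = 25200 m/s.
Mass m = (π/6) ρ d³ = (π/6) × 2670 × (7310)³ = 5.461 × 10^14 kg
E = ½ m v² = 0.5 × 5.461 × 10^14 × (25200)² = 1.734 × 10^23 J

E ≈ 1.73 × 10^23 J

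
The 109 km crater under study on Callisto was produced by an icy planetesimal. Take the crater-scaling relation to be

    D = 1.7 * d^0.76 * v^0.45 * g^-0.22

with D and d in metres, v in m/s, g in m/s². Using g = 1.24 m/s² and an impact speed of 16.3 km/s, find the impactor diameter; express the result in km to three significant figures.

d ≈ 7.21 km

Rearranging for d: d = [D / (1.7 · 16300^0.45 · 1.24^-0.22)]^(1/0.76).
D = 109000 m.
16300^0.45 = 78.61
1.24^-0.22 = 0.9538
Denominator = 1.7 × 78.61 × 0.9538 = 127.5
D / 127.5 = 109000 / 127.5 = 854.9
d = 854.9^(1/0.76) = 854.9^1.3158 = 7208 m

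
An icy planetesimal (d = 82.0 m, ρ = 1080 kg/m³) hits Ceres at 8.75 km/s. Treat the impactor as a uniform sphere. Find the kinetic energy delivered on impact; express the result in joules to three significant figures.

E ≈ 1.19 × 10^16 J

v = 8750 m/s.
Mass m = (π/6) ρ d³ = (π/6) × 1080 × (82)³ = 3.118 × 10^8 kg
E = ½ m v² = 0.5 × 3.118 × 10^8 × (8750)² = 1.194 × 10^16 J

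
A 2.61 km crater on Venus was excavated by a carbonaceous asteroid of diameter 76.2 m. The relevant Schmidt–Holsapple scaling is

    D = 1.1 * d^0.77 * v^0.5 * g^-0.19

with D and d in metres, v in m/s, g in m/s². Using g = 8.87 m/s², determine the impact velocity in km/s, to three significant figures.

Rearranging for v: v = [D / (1.1 · 76.2^0.77 · 8.87^-0.19)]^(1/0.5).
D = 2610 m.
76.2^0.77 = 28.13
8.87^-0.19 = 0.6605
Denominator = 1.1 × 28.13 × 0.6605 = 20.44
D / 20.44 = 2610 / 20.44 = 127.7
v = 127.7^(1/0.5) = 127.7^2 = 16307 m/s

v ≈ 16.3 km/s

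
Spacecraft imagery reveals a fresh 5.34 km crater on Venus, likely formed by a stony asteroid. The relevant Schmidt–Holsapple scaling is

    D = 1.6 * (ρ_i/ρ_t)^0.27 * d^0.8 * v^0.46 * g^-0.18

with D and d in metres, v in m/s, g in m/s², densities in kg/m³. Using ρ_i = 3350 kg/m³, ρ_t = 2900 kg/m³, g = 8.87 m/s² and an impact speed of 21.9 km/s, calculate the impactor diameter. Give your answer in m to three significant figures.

d ≈ 126 m

Rearranging for d: d = [D / (1.6 · (3350/2900)^0.27 · 21900^0.46 · 8.87^-0.18)]^(1/0.8).
D = 5340 m.
(3350/2900)^0.27 = 1.040
21900^0.46 = 99.22
8.87^-0.18 = 0.6751
Denominator = 1.6 × 1.040 × 99.22 × 0.6751 = 111.5
D / 111.5 = 5340 / 111.5 = 47.89
d = 47.89^(1/0.8) = 47.89^1.25 = 126.0 m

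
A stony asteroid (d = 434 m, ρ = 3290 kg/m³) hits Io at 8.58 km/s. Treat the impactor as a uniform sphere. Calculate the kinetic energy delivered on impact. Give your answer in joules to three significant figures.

v = 8580 m/s.
Mass m = (π/6) ρ d³ = (π/6) × 3290 × (434)³ = 1.408 × 10^11 kg
E = ½ m v² = 0.5 × 1.408 × 10^11 × (8580)² = 5.183 × 10^18 J

E ≈ 5.18 × 10^18 J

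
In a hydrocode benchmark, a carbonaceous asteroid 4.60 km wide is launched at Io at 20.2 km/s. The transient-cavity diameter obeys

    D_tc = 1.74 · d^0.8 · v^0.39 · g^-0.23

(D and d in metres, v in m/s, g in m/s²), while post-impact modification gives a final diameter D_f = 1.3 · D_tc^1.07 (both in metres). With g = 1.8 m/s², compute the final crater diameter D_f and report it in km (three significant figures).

In SI: d = 4600 m, v = 20200 m/s.
d^0.8 = 4600^0.8 = 851.5
v^0.39 = 20200^0.39 = 47.76
g^-0.23 = 1.8^-0.23 = 0.8735
D_tc = 1.74 × 851.5 × 47.76 × 0.8735 = 61810 m
D_f = 1.3 × (61810)^1.07 = 1.739 × 10^5 m
     = 173.9 km

D_f ≈ 174 km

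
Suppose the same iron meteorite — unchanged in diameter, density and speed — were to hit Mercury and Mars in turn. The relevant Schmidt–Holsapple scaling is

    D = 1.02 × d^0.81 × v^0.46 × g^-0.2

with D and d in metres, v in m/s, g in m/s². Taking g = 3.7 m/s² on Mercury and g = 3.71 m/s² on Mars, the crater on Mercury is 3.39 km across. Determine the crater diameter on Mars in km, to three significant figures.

All impactor-dependent factors cancel in the ratio, leaving D_Mars/D_Mercury = (g_Mars/g_Mercury)^-0.2.
(3.71/3.7)^-0.2 = 1.003^-0.2 = 0.9994
D_Mars = 0.9994 × 3.39 km = 3.39 km

D ≈ 3.39 km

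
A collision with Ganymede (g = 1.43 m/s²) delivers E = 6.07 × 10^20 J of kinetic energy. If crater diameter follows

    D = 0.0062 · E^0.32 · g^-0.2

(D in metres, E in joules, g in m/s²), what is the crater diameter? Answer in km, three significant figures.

D ≈ 25.8 km

E^0.32 = (6.07 × 10^20)^0.32 = 4.473 × 10^6
g^-0.2 = 1.43^-0.2 = 0.9310
D = 0.0062 × 4.473 × 10^6 × 0.9310 = 25819 m
   = 25.82 km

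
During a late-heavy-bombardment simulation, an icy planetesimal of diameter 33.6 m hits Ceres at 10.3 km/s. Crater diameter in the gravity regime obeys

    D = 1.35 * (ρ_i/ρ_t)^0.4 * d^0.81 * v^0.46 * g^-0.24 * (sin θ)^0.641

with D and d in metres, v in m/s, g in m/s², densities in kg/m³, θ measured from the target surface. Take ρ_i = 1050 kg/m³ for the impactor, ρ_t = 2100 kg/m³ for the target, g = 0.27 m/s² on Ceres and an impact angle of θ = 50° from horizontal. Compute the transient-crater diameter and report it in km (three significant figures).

In SI units: v = 10300 m/s.
(ρ_i/ρ_t)^0.4 = (1050/2100)^0.4 = 0.7579
d^0.81 = 33.6^0.81 = 17.23
v^0.46 = 10300^0.46 = 70.13
g^-0.24 = 0.27^-0.24 = 1.369
(sin 50°)^0.641 = 0.7660^0.641 = 0.8429
D = 1.35 × 0.7579 × 17.23 × 70.13 × 1.369 × 0.8429 = 1427 m
   = 1.427 km

D ≈ 1.43 km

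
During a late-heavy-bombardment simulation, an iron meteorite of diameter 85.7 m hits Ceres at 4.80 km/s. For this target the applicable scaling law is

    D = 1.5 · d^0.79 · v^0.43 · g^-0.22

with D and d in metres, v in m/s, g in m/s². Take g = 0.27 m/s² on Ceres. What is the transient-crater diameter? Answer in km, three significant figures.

In SI units: v = 4800 m/s.
d^0.79 = 85.7^0.79 = 33.66
v^0.43 = 4800^0.43 = 38.28
g^-0.22 = 0.27^-0.22 = 1.334
D = 1.5 × 33.66 × 38.28 × 1.334 = 2578 m
   = 2.578 km

D ≈ 2.58 km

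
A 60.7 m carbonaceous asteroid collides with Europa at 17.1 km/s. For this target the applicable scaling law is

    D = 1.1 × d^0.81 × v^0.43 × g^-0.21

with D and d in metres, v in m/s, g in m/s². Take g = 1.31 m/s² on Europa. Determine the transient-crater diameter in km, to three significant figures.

In SI units: v = 17100 m/s.
d^0.81 = 60.7^0.81 = 27.82
v^0.43 = 17100^0.43 = 66.10
g^-0.21 = 1.31^-0.21 = 0.9449
D = 1.1 × 27.82 × 66.10 × 0.9449 = 1911 m
   = 1.911 km

D ≈ 1.91 km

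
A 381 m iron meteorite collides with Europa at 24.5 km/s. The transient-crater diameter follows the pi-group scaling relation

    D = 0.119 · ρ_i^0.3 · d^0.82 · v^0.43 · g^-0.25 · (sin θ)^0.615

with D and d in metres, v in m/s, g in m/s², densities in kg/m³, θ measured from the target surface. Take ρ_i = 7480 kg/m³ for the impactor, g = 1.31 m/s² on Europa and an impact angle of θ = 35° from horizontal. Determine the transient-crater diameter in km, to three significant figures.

D ≈ 11.6 km

In SI units: v = 24500 m/s.
ρ_i^0.3 = 7480^0.3 = 14.53
d^0.82 = 381^0.82 = 130.7
v^0.43 = 24500^0.43 = 77.15
g^-0.25 = 1.31^-0.25 = 0.9347
(sin 35°)^0.615 = 0.5736^0.615 = 0.7105
D = 0.119 × 14.53 × 130.7 × 77.15 × 0.9347 × 0.7105 = 11579 m
   = 11.58 km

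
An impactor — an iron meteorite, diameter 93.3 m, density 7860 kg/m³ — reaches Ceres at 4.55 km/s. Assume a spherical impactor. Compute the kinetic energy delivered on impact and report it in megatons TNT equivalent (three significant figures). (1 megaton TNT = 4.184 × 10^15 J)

E ≈ 8.27 Mt TNT

v = 4550 m/s.
Mass m = (π/6) ρ d³ = (π/6) × 7860 × (93.3)³ = 3.342 × 10^9 kg
E = ½ m v² = 0.5 × 3.342 × 10^9 × (4550)² = 3.459 × 10^16 J
   = 3.459 × 10^16 / 4.184×10^15 = 8.267 Mt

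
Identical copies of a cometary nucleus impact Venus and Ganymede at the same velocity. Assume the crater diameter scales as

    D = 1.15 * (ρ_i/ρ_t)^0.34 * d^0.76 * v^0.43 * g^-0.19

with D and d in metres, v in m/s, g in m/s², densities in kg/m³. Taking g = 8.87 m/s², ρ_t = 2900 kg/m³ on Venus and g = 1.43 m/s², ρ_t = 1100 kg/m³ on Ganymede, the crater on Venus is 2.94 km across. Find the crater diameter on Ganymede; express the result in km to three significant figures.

The impactor-only factors (d, v, ρ_i) cancel in the ratio, leaving D_Ganymede/D_Venus = (g_Ganymede/g_Venus)^-0.19 · (ρ_t,Venus/ρ_t,Ganymede)^0.34.
(1.43/8.87)^-0.19 = 0.1612^-0.19 = 1.414
(2900/1100)^0.34 = 2.636^0.34 = 1.390
Ratio = 1.414 × 1.390 = 1.965
D_Ganymede = 1.965 × 2.94 km = 5.78 km

D ≈ 5.78 km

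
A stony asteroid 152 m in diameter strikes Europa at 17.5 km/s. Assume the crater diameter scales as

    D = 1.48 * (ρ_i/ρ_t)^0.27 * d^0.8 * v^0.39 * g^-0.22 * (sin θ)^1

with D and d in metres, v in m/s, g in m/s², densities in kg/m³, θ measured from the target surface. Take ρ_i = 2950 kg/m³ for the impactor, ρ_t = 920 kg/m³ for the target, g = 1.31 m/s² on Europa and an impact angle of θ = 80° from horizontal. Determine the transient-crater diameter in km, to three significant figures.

D ≈ 4.73 km

In SI units: v = 17500 m/s.
(ρ_i/ρ_t)^0.27 = (2950/920)^0.27 = 1.370
d^0.8 = 152^0.8 = 55.65
v^0.39 = 17500^0.39 = 45.16
g^-0.22 = 1.31^-0.22 = 0.9423
(sin 80°)^1 = 0.9848^1 = 0.9848
D = 1.48 × 1.370 × 55.65 × 45.16 × 0.9423 × 0.9848 = 4729 m
   = 4.729 km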